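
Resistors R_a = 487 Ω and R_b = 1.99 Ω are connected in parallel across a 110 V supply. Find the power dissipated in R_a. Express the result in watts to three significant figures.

R_a sits directly across the source, so P = V²/R with V = 110 V.
P_R_a = V² / R_a = (110)² / 487 Ω = 24.85 W

24.8 W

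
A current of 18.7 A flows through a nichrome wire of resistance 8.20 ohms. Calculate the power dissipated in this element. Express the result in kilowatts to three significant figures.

Knowing I and R, the power is just I²R — no need to find V first.
P = (18.70 A)² × 8.20 Ω = 2867 W

2.87 kW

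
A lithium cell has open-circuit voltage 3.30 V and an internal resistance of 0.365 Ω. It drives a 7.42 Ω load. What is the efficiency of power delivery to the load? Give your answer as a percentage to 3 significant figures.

95.3 %

Both r and R carry the same current, so the power split is just the resistance split: η = R/(R+r).
η = R / (R + r) = 7.42 / (7.42 + 0.365) = 0.9531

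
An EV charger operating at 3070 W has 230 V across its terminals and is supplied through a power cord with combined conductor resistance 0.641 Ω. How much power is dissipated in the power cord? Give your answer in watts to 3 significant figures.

114 W

The power cord and load are in series, so the same current flows in both; the loss is I²R_line.
I = P / V = 3070 / 230 = 13.35 A through the power cord.
P_line = I² R_line = (13.35)² × 0.641 = 114.2 W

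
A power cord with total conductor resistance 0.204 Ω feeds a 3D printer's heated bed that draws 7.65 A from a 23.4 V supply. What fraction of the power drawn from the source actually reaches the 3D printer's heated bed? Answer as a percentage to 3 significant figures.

93.3 %

The power cord carries the full 7.65 A.
P_line = I² R_line = (7.650)² × 0.204 = 11.94 W
P_source = V I = 23.4 × 7.650 = 179.0 W; P_load = 167.1 W
η = P_load / P_source = 167.1 / 179.0 = 0.9333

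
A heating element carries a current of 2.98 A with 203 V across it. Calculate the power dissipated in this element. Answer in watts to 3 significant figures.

605 W

V and I are known directly — P = V I, no intermediate step needed.
P = 203 V × 2.980 A = 604.9 W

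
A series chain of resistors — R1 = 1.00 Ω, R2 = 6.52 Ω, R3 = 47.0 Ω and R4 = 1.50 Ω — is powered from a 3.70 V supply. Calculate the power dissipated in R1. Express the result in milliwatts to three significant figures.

4.36 mW

The current is common to all series resistors; compute it, then apply P = I²R for the target.
R_total = 1.00 + 6.52 + 47.0 + 1.50 = 56.02 Ω
I = V / R_total = 3.70 / 56.02 = 0.06605 A
P_R1 = I² × R1 = (0.06605)² × 1.00 = 0.004362 W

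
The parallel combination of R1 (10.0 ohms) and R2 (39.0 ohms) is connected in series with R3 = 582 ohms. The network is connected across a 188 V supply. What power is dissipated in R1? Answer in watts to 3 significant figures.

Combine R1 and R2 into their parallel equivalent first, reducing the network to two series resistors.
R_p = (10.0×39.0)/(10.0+39.0) = 7.959 Ω
R_total = R_p + 582 = 7.959 + 582 = 590.0 Ω
I = V / R_total = 188 / 590.0 = 0.3187 A
Voltage across the parallel pair: V_p = I × R_p = 0.3187 × 7.959 = 2.536 V
R1 has V_p across it, so P = V_p²/R1.
P_R1 = (2.536)² / 10.0 = 0.6433 W

0.643 W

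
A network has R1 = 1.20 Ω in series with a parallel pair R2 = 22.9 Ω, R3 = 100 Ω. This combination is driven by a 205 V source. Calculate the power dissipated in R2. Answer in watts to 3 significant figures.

Replace R2 and R3 with their parallel equivalent so the circuit becomes R1 in series with R_p.
R_p = (22.9×100)/(22.9+100) = 18.63 Ω
R_total = 1.20 + 18.63 = 19.83 Ω
I = V / R_total = 205 / 19.83 = 10.34 A
Voltage across the parallel pair: V_p = I × R_p = 10.34 × 18.63 = 192.6 V
R2 sees V_p directly, so P = V_p² / R2.
P_R2 = (192.6)² / 22.9 = 1620 W

1620 W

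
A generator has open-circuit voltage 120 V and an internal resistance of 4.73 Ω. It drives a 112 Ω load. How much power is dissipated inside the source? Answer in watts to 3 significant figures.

The source's internal resistance is just another series element carrying I; its dissipation is I²r.
I = ε / (r + R) = 120 / (4.73 + 112) = 1.028 A
P_int = I² r = (1.028)² × 4.73 = 4.999 W

5.00 W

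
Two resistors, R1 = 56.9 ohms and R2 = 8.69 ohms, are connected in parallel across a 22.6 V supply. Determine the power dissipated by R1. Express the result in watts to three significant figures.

8.98 W

The supply voltage appears across each parallel branch — just use P = V²/R1.
P_R1 = V² / R1 = (22.6)² / 56.9 Ω = 8.976 W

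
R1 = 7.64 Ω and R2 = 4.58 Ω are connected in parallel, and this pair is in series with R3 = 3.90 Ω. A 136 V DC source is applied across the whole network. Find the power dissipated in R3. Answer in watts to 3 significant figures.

First find R_p for the parallel pair, then treat R_p + R3 as a series loop.
R_p = (7.64×4.58)/(7.64+4.58) = 2.863 Ω
R_total = R_p + 3.90 = 2.863 + 3.90 = 6.763 Ω
I = V / R_total = 136 / 6.763 = 20.11 A
R3 is the series element, so its power is I²R.
P_R3 = (20.11)² × 3.90 = 1577 W

1580 W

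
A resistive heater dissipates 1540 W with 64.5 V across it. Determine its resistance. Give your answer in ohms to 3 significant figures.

2.70 Ω

Inverting the appropriate power form: R = V² / P.
R = (64.5)² / 1540 = 2.701 Ω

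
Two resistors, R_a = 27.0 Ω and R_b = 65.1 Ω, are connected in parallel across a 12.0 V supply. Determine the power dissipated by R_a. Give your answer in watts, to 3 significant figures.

Parallel branches share the same voltage; P = V²/R gives the branch power in one step.
P_R_a = V² / R_a = (12.0)² / 27.0 Ω = 5.333 W

5.33 W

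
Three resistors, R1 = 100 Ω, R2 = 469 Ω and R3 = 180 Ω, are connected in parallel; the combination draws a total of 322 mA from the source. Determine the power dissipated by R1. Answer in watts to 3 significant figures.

We need the common branch voltage; get it from I_total × R_eq, then P = V²/R for the branch.
1/R_eq = 1/100 + 1/469 + 1/180 ⇒ R_eq = 56.54 Ω
V = I_total × R_eq = 0.3220 × 56.54 = 18.20 V
P_R1 = V² / R1 = (18.20)² / 100 = 3.314 W

3.31 W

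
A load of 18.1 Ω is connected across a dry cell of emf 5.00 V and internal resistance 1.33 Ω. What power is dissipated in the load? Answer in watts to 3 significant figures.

Find the circuit current first, then P = I²R for the load (series elements share I).
I = ε / (r + R) = 5.00 / (1.33 + 18.1) = 0.2573 A
P_load = I² R = (0.2573)² × 18.1 = 1.199 W

1.20 W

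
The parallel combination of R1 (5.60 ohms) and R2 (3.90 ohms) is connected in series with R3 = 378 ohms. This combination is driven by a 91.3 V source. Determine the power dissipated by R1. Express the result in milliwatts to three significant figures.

54.4 mW

Combine R1 and R2 into their parallel equivalent first, reducing the network to two series resistors.
R_p = (5.60×3.90)/(5.60+3.90) = 2.299 Ω
R_total = R_p + 378 = 2.299 + 378 = 380.3 Ω
I = V / R_total = 91.3 / 380.3 = 0.2401 A
Voltage across the parallel pair: V_p = I × R_p = 0.2401 × 2.299 = 0.5519 V
R1 sits across V_p; its power is V_p²/R.
P_R1 = (0.5519)² / 5.60 = 0.05440 W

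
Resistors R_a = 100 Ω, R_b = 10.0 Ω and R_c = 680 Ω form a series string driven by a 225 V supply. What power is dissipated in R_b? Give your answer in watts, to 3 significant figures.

Every series element carries the same I. Get I from the total resistance, then P = I² × R_b.
R_total = 100 + 10.0 + 680 = 790.0 Ω
I = V / R_total = 225 / 790.0 = 0.2848 A
P_R_b = I² × R_b = (0.2848)² × 10.0 = 0.8112 W

0.811 W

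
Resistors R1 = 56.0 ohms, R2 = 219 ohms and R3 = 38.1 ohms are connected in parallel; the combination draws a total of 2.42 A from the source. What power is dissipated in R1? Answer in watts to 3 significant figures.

Parallel branches share V, not I — compute V via R_eq, then use V²/R for the target branch.
1/R_eq = 1/56.0 + 1/219 + 1/38.1 ⇒ R_eq = 20.55 Ω
V = I_total × R_eq = 2.420 × 20.55 = 49.72 V
P_R1 = V² / R1 = (49.72)² / 56.0 = 44.15 W

44.1 W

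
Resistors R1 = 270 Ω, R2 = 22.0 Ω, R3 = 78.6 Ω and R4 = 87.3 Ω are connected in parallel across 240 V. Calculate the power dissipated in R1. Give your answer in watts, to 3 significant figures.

213 W

Every branch has 240 V across it, so for R1 the power is simply V²/R.
P_R1 = V² / R1 = (240)² / 270 Ω = 213.3 W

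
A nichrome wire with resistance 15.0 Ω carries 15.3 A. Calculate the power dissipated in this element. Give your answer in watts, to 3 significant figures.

3510 W

Current and resistance are given, so P = I²R is the direct form.
P = (15.30 A)² × 15.0 Ω = 3511 W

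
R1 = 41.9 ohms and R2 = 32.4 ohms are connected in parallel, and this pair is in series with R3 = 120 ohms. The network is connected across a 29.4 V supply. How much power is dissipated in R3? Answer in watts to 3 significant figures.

5.43 W

First find R_p for the parallel pair, then treat R_p + R3 as a series loop.
R_p = (41.9×32.4)/(41.9+32.4) = 18.27 Ω
R_total = R_p + 120 = 18.27 + 120 = 138.3 Ω
I = V / R_total = 29.4 / 138.3 = 0.2126 A
R3 is the series element, so its power is I²R.
P_R3 = (0.2126)² × 120 = 5.425 W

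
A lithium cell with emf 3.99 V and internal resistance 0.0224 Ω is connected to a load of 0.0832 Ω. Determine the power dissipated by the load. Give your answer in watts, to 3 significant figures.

119 W

Load and internal resistance form a series loop — compute the loop current, then the load power via I²R.
I = ε / (r + R) = 3.99 / (0.0224 + 0.0832) = 37.78 A
P_load = I² R = (37.78)² × 0.0832 = 118.8 W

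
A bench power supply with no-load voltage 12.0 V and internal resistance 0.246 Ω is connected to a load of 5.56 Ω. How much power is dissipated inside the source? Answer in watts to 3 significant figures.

1.05 W

The internal resistance carries the same current as the load; P_int = I²r.
I = ε / (r + R) = 12.0 / (0.246 + 5.56) = 2.067 A
P_int = I² r = (2.067)² × 0.246 = 1.051 W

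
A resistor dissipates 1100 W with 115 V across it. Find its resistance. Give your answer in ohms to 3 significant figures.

Rearranging the power relation for the two known quantities gives R = V² / P.
R = (115)² / 1100 = 12.02 Ω

12.0 Ω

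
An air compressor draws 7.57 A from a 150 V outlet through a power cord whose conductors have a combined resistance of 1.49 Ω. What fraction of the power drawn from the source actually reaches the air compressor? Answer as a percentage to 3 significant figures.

The power cord carries the full 7.57 A.
P_line = I² R_line = (7.570)² × 1.49 = 85.38 W
P_source = V I = 150 × 7.570 = 1136 W; P_load = 1050 W
η = P_load / P_source = 1050 / 1136 = 0.9248

92.5 %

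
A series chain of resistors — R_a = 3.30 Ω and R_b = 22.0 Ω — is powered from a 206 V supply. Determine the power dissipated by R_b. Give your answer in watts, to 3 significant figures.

1460 W

Series elements share the same current, so find I first, then use P = I²R.
R_total = 3.30 + 22.0 = 25.30 Ω
I = V / R_total = 206 / 25.30 = 8.142 A
P_R_b = I² × R_b = (8.142)² × 22.0 = 1459 W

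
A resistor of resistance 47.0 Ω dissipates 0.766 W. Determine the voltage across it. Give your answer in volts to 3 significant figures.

6.00 V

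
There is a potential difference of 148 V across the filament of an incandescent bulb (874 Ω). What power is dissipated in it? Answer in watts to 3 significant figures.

25.1 W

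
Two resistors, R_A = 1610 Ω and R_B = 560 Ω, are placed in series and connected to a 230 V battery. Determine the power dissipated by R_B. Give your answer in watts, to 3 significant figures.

The current is common to all series resistors; compute it, then apply P = I²R for the target.
R_total = 1610 + 560 = 2170 Ω
I = V / R_total = 230 / 2170 = 0.1060 A
P_R_B = I² × R_B = (0.1060)² × 560 = 6.291 W

6.29 W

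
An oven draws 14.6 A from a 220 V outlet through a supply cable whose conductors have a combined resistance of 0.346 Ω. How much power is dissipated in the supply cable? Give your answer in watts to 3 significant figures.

73.8 W

Only the current and the line resistance are needed for the I²R loss.
The supply cable carries the full 14.6 A.
P_line = I² R_line = (14.60)² × 0.346 = 73.75 W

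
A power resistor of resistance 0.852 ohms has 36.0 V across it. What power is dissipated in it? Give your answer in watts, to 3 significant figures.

1520 W

V and R are stated; P = V²/R avoids computing the current.
P = (36.0 V)² / 0.852 Ω = 1521 W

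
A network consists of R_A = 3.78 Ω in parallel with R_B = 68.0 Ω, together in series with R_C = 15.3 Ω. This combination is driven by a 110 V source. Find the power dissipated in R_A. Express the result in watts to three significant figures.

115 W

First find R_p for the parallel pair, then treat R_p + R_C as a series loop.
R_p = (3.78×68.0)/(3.78+68.0) = 3.581 Ω
R_total = R_p + 15.3 = 3.581 + 15.3 = 18.88 Ω
I = V / R_total = 110 / 18.88 = 5.826 A
Voltage across the parallel pair: V_p = I × R_p = 5.826 × 3.581 = 20.86 V
R_A has V_p across it, so P = V_p²/R_A.
P_R_A = (20.86)² / 3.78 = 115.1 W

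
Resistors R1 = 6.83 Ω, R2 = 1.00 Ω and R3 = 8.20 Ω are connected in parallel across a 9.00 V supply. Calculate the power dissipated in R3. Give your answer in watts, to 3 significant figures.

Each parallel branch sees the full supply voltage, so P = V²/R applies directly to the target branch.
P_R3 = V² / R3 = (9.00)² / 8.20 Ω = 9.878 W

9.88 W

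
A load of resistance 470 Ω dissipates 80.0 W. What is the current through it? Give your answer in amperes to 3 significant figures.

0.413 A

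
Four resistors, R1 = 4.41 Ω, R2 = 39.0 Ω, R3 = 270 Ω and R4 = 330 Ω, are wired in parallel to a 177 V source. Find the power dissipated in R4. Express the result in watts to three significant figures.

94.9 W

R4 sits directly across the source, so P = V²/R with V = 177 V.
P_R4 = V² / R4 = (177)² / 330 Ω = 94.94 W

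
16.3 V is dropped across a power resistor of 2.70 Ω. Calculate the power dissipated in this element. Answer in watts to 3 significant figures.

With V across and R both known, P = V²/R gives the dissipation directly.
P = (16.3 V)² / 2.70 Ω = 98.40 W

98.4 W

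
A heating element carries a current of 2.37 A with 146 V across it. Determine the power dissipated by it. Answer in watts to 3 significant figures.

With V and I both given, power follows immediately from P = V I.
P = 146 V × 2.370 A = 346.0 W

346 W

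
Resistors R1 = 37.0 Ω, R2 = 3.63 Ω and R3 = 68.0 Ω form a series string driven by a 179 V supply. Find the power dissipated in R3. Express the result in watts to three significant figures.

185 W

Series elements share the same current, so find I first, then use P = I²R.
R_total = 37.0 + 3.63 + 68.0 = 108.6 Ω
I = V / R_total = 179 / 108.6 = 1.648 A
P_R3 = I² × R3 = (1.648)² × 68.0 = 184.6 W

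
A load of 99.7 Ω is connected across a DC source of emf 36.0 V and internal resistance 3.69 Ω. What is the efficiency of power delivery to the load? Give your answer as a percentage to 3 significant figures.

96.4 %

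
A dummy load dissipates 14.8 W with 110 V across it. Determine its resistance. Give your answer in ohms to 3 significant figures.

818 Ω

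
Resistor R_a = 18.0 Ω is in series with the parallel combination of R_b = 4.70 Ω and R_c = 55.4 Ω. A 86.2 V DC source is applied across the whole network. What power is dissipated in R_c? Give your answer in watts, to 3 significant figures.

Replace R_b and R_c with their parallel equivalent so the circuit becomes R_a in series with R_p.
R_p = (4.70×55.4)/(4.70+55.4) = 4.332 Ω
R_total = 18.0 + 4.332 = 22.33 Ω
I = V / R_total = 86.2 / 22.33 = 3.860 A
Voltage across the parallel pair: V_p = I × R_p = 3.860 × 4.332 = 16.72 V
R_c is across V_p, so use P = V²/R for that branch.
P_R_c = (16.72)² / 55.4 = 5.048 W

5.05 W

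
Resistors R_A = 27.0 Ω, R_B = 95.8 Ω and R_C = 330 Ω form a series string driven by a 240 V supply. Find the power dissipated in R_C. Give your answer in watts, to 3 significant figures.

Series elements share the same current, so find I first, then use P = I²R.
R_total = 27.0 + 95.8 + 330 = 452.8 Ω
I = V / R_total = 240 / 452.8 = 0.5300 A
P_R_C = I² × R_C = (0.5300)² × 330 = 92.71 W

92.7 W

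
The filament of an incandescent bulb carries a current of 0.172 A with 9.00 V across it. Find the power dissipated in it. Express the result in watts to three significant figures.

Both the voltage across and the current through the element are known, so P = V I applies directly.
P = 9.00 V × 0.1720 A = 1.548 W

1.55 W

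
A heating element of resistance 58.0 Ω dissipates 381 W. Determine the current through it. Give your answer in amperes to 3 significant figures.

Rearranging the power relation for the two known quantities gives I = √(P / R).
I = √(381 / 58.0) = 2.563 A

2.56 A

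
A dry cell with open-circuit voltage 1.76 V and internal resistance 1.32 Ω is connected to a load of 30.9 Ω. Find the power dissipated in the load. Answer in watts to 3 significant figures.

0.0922 W

With r and R in series, I = ε/(r+R); the load dissipates I²R.
I = ε / (r + R) = 1.76 / (1.32 + 30.9) = 0.05462 A
P_load = I² R = (0.05462)² × 30.9 = 0.09220 W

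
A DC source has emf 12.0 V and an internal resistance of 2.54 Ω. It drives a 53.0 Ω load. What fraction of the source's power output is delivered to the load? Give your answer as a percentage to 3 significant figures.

The source delivers εI, of which I²R reaches the load and I²r is lost; since I is common, η = R/(R+r).
η = R / (R + r) = 53.0 / (53.0 + 2.54) = 0.9543

95.4 %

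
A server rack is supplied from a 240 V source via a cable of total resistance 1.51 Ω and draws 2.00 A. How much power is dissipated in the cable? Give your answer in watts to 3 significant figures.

6.04 W

The cable and load are in series, so the same current flows in both; the loss is I²R_line.
The cable carries the full 2.00 A.
P_line = I² R_line = (2.000)² × 1.51 = 6.040 W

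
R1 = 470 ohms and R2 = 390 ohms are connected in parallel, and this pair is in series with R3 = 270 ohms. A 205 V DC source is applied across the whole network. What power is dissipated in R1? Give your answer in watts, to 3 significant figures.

17.4 W

Reduce the parallel combination to a single R_p; the circuit then becomes R_p in series with the remaining resistor.
R_p = (470×390)/(470+390) = 213.1 Ω
R_total = R_p + 270 = 213.1 + 270 = 483.1 Ω
I = V / R_total = 205 / 483.1 = 0.4243 A
Voltage across the parallel pair: V_p = I × R_p = 0.4243 × 213.1 = 90.44 V
R1 has V_p across it, so P = V_p²/R1.
P_R1 = (90.44)² / 470 = 17.40 W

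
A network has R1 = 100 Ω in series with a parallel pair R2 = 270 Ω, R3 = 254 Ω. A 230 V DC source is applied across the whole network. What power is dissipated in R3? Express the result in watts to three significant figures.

First combine the parallel branches into one equivalent R_p, then R1 + R_p is a series pair.
R_p = (270×254)/(270+254) = 130.9 Ω
R_total = 100 + 130.9 = 230.9 Ω
I = V / R_total = 230 / 230.9 = 0.9962 A
Voltage across the parallel pair: V_p = I × R_p = 0.9962 × 130.9 = 130.4 V
With V_p across R3, its power is V_p²/R3.
P_R3 = (130.4)² / 254 = 66.93 W

66.9 W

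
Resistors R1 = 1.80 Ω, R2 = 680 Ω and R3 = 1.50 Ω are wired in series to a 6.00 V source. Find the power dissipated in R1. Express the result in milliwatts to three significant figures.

0.139 mW

Every series element carries the same I. Get I from the total resistance, then P = I² × R1.
R_total = 1.80 + 680 + 1.50 = 683.3 Ω
I = V / R_total = 6.00 / 683.3 = 0.008781 A
P_R1 = I² × R1 = (0.008781)² × 1.80 = 0.0001388 W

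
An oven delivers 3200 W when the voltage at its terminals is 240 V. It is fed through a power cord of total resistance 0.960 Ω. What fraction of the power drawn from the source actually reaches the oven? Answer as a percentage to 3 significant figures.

I = P / V = 3200 / 240 = 13.33 A through the power cord.
P_line = I² R_line = (13.33)² × 0.960 = 170.7 W
P_source = P_load + P_line = 3200 + 170.7 = 3371 W
η = P_load / P_source = 3200 / 3371 = 0.9494

94.9 %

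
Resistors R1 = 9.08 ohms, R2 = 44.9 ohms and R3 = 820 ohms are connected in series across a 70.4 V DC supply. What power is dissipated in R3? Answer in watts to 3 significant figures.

Every series element carries the same I. Get I from the total resistance, then P = I² × R3.
R_total = 9.08 + 44.9 + 820 = 874.0 Ω
I = V / R_total = 70.4 / 874.0 = 0.08055 A
P_R3 = I² × R3 = (0.08055)² × 820 = 5.321 W

5.32 W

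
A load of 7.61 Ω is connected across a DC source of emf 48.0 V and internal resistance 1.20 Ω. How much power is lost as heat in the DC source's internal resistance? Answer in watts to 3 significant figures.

r is in series with the load, so it carries the full circuit current — the loss in it is I²r.
I = ε / (r + R) = 48.0 / (1.20 + 7.61) = 5.448 A
P_int = I² r = (5.448)² × 1.20 = 35.62 W

35.6 W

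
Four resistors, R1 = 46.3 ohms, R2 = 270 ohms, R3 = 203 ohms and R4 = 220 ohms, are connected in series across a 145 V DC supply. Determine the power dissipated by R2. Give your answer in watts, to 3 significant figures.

Series elements share the same current, so find I first, then use P = I²R.
R_total = 46.3 + 270 + 203 + 220 = 739.3 Ω
I = V / R_total = 145 / 739.3 = 0.1961 A
P_R2 = I² × R2 = (0.1961)² × 270 = 10.39 W

10.4 W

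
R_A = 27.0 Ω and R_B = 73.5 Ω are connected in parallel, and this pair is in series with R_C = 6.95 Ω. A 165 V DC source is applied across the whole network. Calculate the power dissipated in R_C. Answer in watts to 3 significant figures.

Collapse the R_A‖R_B pair into one equivalent R_p; then R_p and R_C form a series string.
R_p = (27.0×73.5)/(27.0+73.5) = 19.75 Ω
R_total = R_p + 6.95 = 19.75 + 6.95 = 26.70 Ω
I = V / R_total = 165 / 26.70 = 6.181 A
R_C carries the full series current, so P = I²R.
P_R_C = (6.181)² × 6.95 = 265.5 W

265 W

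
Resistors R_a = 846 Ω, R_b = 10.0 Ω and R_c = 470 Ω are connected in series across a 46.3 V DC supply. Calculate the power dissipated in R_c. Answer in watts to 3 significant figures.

0.573 W

In a series string the same current flows through every resistor — find that current, then P = I²R for the one we want.
R_total = 846 + 10.0 + 470 = 1326 Ω
I = V / R_total = 46.3 / 1326 = 0.03492 A
P_R_c = I² × R_c = (0.03492)² × 470 = 0.5730 W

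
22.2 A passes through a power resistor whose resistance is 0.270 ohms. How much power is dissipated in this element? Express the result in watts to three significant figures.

The current through and the resistance of the element are both given; use P = I²R.
P = (22.20 A)² × 0.270 Ω = 133.1 W

133 W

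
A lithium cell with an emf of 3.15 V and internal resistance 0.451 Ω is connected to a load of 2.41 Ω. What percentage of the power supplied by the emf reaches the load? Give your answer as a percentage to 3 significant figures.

Both r and R carry the same current, so the power split is just the resistance split: η = R/(R+r).
η = R / (R + r) = 2.41 / (2.41 + 0.451) = 0.8424

84.2 %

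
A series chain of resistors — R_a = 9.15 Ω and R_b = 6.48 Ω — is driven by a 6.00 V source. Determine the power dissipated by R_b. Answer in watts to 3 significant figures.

Since the resistors are in series they all carry the loop current I = V/R_total; the power in any one is I²R.
R_total = 9.15 + 6.48 = 15.63 Ω
I = V / R_total = 6.00 / 15.63 = 0.3839 A
P_R_b = I² × R_b = (0.3839)² × 6.48 = 0.9549 W

0.955 W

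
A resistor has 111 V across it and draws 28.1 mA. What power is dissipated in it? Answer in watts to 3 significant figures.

3.12 W

With V and I both given, power follows immediately from P = V I.
P = 111 V × 0.02810 A = 3.119 W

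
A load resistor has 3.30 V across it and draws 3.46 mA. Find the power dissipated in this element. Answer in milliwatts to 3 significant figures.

Both the voltage across and the current through the element are known, so P = V I applies directly.
P = 3.30 V × 0.003460 A = 0.01142 W

11.4 mW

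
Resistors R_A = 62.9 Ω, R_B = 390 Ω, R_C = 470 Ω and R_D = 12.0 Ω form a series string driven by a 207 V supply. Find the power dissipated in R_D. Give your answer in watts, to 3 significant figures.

0.588 W

Every series element carries the same I. Get I from the total resistance, then P = I² × R_D.
R_total = 62.9 + 390 + 470 + 12.0 = 934.9 Ω
I = V / R_total = 207 / 934.9 = 0.2214 A
P_R_D = I² × R_D = (0.2214)² × 12.0 = 0.5883 W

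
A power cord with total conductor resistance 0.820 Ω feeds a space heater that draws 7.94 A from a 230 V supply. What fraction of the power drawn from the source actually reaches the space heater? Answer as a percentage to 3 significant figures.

The power cord carries the full 7.94 A.
P_line = I² R_line = (7.940)² × 0.820 = 51.70 W
P_source = V I = 230 × 7.940 = 1826 W; P_load = 1775 W
η = P_load / P_source = 1775 / 1826 = 0.9717

97.2 %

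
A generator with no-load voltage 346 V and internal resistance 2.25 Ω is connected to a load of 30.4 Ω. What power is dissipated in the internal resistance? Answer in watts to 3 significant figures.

Internal loss is I²r, with I set by the total series resistance r+R.
I = ε / (r + R) = 346 / (2.25 + 30.4) = 10.60 A
P_int = I² r = (10.60)² × 2.25 = 252.7 W

253 W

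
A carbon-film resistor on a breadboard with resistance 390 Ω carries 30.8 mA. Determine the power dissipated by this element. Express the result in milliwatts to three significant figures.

Knowing I and R, the power is just I²R — no need to find V first.
P = (0.03080 A)² × 390 Ω = 0.3700 W

370 mW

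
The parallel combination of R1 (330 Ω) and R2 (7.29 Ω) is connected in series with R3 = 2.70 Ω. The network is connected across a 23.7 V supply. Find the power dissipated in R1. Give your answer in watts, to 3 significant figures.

First find R_p for the parallel pair, then treat R_p + R3 as a series loop.
R_p = (330×7.29)/(330+7.29) = 7.132 Ω
R_total = R_p + 2.70 = 7.132 + 2.70 = 9.832 Ω
I = V / R_total = 23.7 / 9.832 = 2.410 A
Voltage across the parallel pair: V_p = I × R_p = 2.410 × 7.132 = 17.19 V
Use P = V²/R for R1 with V = V_p.
P_R1 = (17.19)² / 330 = 0.8956 W

0.896 W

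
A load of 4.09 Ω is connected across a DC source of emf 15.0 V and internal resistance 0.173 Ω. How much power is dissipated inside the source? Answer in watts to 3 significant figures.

2.14 W

The source's internal resistance is just another series element carrying I; its dissipation is I²r.
I = ε / (r + R) = 15.0 / (0.173 + 4.09) = 3.519 A
P_int = I² r = (3.519)² × 0.173 = 2.142 W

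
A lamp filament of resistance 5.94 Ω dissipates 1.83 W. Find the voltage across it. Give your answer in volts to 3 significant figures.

3.30 V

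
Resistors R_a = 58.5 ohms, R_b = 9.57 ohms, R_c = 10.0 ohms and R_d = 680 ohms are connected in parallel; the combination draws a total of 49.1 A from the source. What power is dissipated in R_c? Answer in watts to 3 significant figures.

4850 W

We need the common branch voltage; get it from I_total × R_eq, then P = V²/R for the branch.
1/R_eq = 1/58.5 + 1/9.57 + 1/10.0 + 1/680 ⇒ R_eq = 4.483 Ω
V = I_total × R_eq = 49.10 × 4.483 = 220.1 V
P_R_c = V² / R_c = (220.1)² / 10.0 = 4845 W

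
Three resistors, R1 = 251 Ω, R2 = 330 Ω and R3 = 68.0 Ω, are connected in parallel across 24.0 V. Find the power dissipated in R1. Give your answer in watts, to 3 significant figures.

2.29 W

Each parallel branch sees the full supply voltage, so P = V²/R applies directly to the target branch.
P_R1 = V² / R1 = (24.0)² / 251 Ω = 2.295 W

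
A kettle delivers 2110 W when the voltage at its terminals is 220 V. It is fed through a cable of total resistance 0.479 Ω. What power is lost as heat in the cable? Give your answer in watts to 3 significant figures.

44.1 W

The cable is a series resistance carrying the load current; its dissipation is I²R_line.
I = P / V = 2110 / 220 = 9.591 A through the cable.
P_line = I² R_line = (9.591)² × 0.479 = 44.06 W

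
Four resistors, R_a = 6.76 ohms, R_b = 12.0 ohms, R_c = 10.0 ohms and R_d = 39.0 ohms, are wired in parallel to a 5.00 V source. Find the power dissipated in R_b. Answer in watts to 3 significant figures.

R_b sits directly across the source, so P = V²/R with V = 5.00 V.
P_R_b = V² / R_b = (5.00)² / 12.0 Ω = 2.083 W

2.08 W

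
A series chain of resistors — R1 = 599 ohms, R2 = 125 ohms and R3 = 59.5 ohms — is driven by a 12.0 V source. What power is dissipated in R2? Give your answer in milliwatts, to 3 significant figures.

Since the resistors are in series they all carry the loop current I = V/R_total; the power in any one is I²R.
R_total = 599 + 125 + 59.5 = 783.5 Ω
I = V / R_total = 12.0 / 783.5 = 0.01532 A
P_R2 = I² × R2 = (0.01532)² × 125 = 0.02932 W

29.3 mW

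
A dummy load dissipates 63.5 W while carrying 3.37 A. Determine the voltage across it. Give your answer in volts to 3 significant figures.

18.8 V

Rearranging the power relation for the two known quantities gives V = P / I.
V = 63.5 / 3.370 = 18.84 V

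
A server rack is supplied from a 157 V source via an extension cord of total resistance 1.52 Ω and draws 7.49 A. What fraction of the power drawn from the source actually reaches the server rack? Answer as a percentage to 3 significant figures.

92.7 %

The extension cord carries the full 7.49 A.
P_line = I² R_line = (7.490)² × 1.52 = 85.27 W
P_source = V I = 157 × 7.490 = 1176 W; P_load = 1091 W
η = P_load / P_source = 1091 / 1176 = 0.9275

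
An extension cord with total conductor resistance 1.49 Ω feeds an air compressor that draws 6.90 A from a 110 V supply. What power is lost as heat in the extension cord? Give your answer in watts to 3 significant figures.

The extension cord is a series resistance carrying the load current; its dissipation is I²R_line.
The extension cord carries the full 6.90 A.
P_line = I² R_line = (6.900)² × 1.49 = 70.94 W

70.9 W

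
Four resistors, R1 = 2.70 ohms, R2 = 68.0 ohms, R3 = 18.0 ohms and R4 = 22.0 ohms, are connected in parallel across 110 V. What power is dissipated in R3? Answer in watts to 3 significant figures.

672 W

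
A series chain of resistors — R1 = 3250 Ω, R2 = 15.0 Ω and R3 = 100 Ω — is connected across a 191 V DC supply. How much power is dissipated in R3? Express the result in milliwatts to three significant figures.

322 mW

In a series string the same current flows through every resistor — find that current, then P = I²R for the one we want.
R_total = 3250 + 15.0 + 100 = 3365 Ω
I = V / R_total = 191 / 3365 = 0.05676 A
P_R3 = I² × R3 = (0.05676)² × 100 = 0.3222 W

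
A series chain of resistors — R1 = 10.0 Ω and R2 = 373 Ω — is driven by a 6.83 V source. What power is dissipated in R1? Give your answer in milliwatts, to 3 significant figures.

In a series string the same current flows through every resistor — find that current, then P = I²R for the one we want.
R_total = 10.0 + 373 = 383.0 Ω
I = V / R_total = 6.83 / 383.0 = 0.01783 A
P_R1 = I² × R1 = (0.01783)² × 10.0 = 0.003180 W

3.18 mW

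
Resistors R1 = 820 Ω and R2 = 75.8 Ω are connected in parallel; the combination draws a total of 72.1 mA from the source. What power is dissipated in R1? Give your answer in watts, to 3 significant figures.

0.0305 W

The branches share the same voltage, but only the total current is given — find V from the equivalent resistance first.
1/R_eq = 1/820 + 1/75.8 ⇒ R_eq = 69.39 Ω
V = I_total × R_eq = 0.07210 × 69.39 = 5.003 V
P_R1 = V² / R1 = (5.003)² / 820 = 0.03052 W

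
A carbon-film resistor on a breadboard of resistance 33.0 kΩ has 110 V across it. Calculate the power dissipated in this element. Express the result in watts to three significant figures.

0.367 W

We know the drop across the element and its resistance — P = V²/R, one step.
P = (110 V)² / 33000 Ω = 0.3667 W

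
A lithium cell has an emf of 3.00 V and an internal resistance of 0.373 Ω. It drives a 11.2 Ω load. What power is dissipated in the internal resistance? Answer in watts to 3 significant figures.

0.0251 W

The source's internal resistance is just another series element carrying I; its dissipation is I²r.
I = ε / (r + R) = 3.00 / (0.373 + 11.2) = 0.2592 A
P_int = I² r = (0.2592)² × 0.373 = 0.02506 W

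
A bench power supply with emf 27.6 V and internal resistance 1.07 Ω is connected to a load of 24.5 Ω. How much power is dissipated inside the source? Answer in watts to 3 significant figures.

1.25 W

The source's internal resistance is just another series element carrying I; its dissipation is I²r.
I = ε / (r + R) = 27.6 / (1.07 + 24.5) = 1.079 A
P_int = I² r = (1.079)² × 1.07 = 1.247 W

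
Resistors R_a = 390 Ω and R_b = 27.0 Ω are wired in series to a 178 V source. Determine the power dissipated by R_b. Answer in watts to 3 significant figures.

4.92 W

The current is common to all series resistors; compute it, then apply P = I²R for the target.
R_total = 390 + 27.0 = 417.0 Ω
I = V / R_total = 178 / 417.0 = 0.4269 A
P_R_b = I² × R_b = (0.4269)² × 27.0 = 4.920 W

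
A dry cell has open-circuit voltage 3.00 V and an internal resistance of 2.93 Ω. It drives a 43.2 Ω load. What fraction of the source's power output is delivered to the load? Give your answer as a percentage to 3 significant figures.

93.6 %

Both r and R carry the same current, so the power split is just the resistance split: η = R/(R+r).
η = R / (R + r) = 43.2 / (43.2 + 2.93) = 0.9365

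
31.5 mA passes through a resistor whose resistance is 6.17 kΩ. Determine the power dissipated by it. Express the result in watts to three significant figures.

The current through and the resistance of the element are both given; use P = I²R.
P = (0.03150 A)² × 6170 Ω = 6.122 W

6.12 W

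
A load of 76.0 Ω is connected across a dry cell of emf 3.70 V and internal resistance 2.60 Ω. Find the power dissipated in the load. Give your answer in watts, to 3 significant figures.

Find the circuit current first, then P = I²R for the load (series elements share I).
I = ε / (r + R) = 3.70 / (2.60 + 76.0) = 0.04707 A
P_load = I² R = (0.04707)² × 76.0 = 0.1684 W

0.168 W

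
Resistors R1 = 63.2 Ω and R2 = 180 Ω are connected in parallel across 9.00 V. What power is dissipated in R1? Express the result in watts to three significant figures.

1.28 W

Each parallel branch sees the full supply voltage, so P = V²/R applies directly to the target branch.
P_R1 = V² / R1 = (9.00)² / 63.2 Ω = 1.282 W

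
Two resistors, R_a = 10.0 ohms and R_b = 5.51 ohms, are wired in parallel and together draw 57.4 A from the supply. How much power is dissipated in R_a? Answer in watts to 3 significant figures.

4160 W

Parallel branches share V, not I — compute V via R_eq, then use V²/R for the target branch.
1/R_eq = 1/10.0 + 1/5.51 ⇒ R_eq = 3.553 Ω
V = I_total × R_eq = 57.40 × 3.553 = 203.9 V
P_R_a = V² / R_a = (203.9)² / 10.0 = 4158 W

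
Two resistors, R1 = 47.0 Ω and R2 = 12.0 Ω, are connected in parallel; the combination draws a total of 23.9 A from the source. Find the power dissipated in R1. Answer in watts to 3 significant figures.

We need the common branch voltage; get it from I_total × R_eq, then P = V²/R for the branch.
1/R_eq = 1/47.0 + 1/12.0 ⇒ R_eq = 9.559 Ω
V = I_total × R_eq = 23.90 × 9.559 = 228.5 V
P_R1 = V² / R1 = (228.5)² / 47.0 = 1111 W

1110 W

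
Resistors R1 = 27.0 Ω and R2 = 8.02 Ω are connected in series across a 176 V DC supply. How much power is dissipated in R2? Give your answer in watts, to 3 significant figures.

Every series element carries the same I. Get I from the total resistance, then P = I² × R2.
R_total = 27.0 + 8.02 = 35.02 Ω
I = V / R_total = 176 / 35.02 = 5.026 A
P_R2 = I² × R2 = (5.026)² × 8.02 = 202.6 W

203 W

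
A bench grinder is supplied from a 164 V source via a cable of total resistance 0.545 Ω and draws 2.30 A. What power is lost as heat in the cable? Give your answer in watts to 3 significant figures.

Line loss is just I²R for the cable — we know both I and R_line directly.
The cable carries the full 2.30 A.
P_line = I² R_line = (2.300)² × 0.545 = 2.883 W

2.88 W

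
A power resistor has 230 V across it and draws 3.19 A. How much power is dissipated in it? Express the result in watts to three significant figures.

Both the voltage across and the current through the element are known, so P = V I applies directly.
P = 230 V × 3.190 A = 733.7 W

734 W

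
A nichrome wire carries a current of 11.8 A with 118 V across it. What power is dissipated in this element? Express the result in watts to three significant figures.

1390 W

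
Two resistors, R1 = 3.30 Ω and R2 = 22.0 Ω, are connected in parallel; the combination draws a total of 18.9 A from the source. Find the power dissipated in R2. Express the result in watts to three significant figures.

134 W

Parallel branches share V, not I — compute V via R_eq, then use V²/R for the target branch.
1/R_eq = 1/3.30 + 1/22.0 ⇒ R_eq = 2.870 Ω
V = I_total × R_eq = 18.90 × 2.870 = 54.23 V
P_R2 = V² / R2 = (54.23)² / 22.0 = 133.7 W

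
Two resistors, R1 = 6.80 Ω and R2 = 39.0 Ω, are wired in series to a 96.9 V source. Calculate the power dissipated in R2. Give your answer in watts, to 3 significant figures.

175 W

Series elements share the same current, so find I first, then use P = I²R.
R_total = 6.80 + 39.0 = 45.80 Ω
I = V / R_total = 96.9 / 45.80 = 2.116 A
P_R2 = I² × R2 = (2.116)² × 39.0 = 174.6 W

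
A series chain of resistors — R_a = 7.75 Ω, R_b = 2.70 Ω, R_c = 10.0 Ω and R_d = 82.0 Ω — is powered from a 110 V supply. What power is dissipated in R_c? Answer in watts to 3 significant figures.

Since the resistors are in series they all carry the loop current I = V/R_total; the power in any one is I²R.
R_total = 7.75 + 2.70 + 10.0 + 82.0 = 102.5 Ω
I = V / R_total = 110 / 102.5 = 1.074 A
P_R_c = I² × R_c = (1.074)² × 10.0 = 11.53 W

11.5 W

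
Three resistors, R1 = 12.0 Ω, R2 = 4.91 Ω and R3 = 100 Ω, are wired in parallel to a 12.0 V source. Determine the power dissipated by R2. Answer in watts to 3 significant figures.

29.3 W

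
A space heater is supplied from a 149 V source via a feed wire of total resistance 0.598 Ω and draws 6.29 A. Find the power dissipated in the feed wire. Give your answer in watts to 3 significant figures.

23.7 W

The feed wire and load are in series, so the same current flows in both; the loss is I²R_line.
The feed wire carries the full 6.29 A.
P_line = I² R_line = (6.290)² × 0.598 = 23.66 W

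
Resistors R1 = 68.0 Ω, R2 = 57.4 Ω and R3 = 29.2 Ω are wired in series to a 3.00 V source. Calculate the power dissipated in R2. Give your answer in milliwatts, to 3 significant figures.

21.6 mW

Since the resistors are in series they all carry the loop current I = V/R_total; the power in any one is I²R.
R_total = 68.0 + 57.4 + 29.2 = 154.6 Ω
I = V / R_total = 3.00 / 154.6 = 0.01940 A
P_R2 = I² × R2 = (0.01940)² × 57.4 = 0.02161 W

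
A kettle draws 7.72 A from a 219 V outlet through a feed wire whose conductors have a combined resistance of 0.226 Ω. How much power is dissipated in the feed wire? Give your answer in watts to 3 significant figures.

13.5 W

The feed wire is a series resistance carrying the load current; its dissipation is I²R_line.
The feed wire carries the full 7.72 A.
P_line = I² R_line = (7.720)² × 0.226 = 13.47 W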